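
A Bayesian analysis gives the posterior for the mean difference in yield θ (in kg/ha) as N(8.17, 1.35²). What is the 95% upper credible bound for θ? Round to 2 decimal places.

10.39

Need U with P(θ ≤ U) = 0.95: U = 8.17 + z_{0.05}·1.35.
z = 1.645; U = 8.17 + 1.645 × 1.35 = 10.39.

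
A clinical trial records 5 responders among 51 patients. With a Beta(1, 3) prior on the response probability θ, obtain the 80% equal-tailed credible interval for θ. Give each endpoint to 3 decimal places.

[0.059, 0.165]

Posterior: Beta(1+5, 3+46) = Beta(6, 49).
Equal-tailed 80% interval: the 0.1 and 0.9 quantiles of Beta(6, 49).
Posterior mean ≈ 0.109, SD ≈ 0.042; a Normal approximation gives roughly [0.056, 0.162].
Exact: F⁻¹(0.1) = 0.059; F⁻¹(0.9) = 0.165.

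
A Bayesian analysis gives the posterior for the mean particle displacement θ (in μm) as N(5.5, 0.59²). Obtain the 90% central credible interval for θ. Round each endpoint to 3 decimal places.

[4.530, 6.470]

The posterior is symmetric, so the 90% equal-tailed interval is θ = 5.5 ± z·0.59 with z = 1.645.
Half-width: 1.645 × 0.59 = 0.970.
5.5 − 0.970 = 4.530; 5.5 + 0.970 = 6.470.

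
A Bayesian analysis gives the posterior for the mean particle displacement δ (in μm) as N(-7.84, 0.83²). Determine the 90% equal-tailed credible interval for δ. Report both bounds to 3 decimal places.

[-9.205, -6.475]

The posterior is symmetric, so the 90% equal-tailed interval is δ = -7.84 ± z·0.83 with z = 1.645.
Half-width: 1.645 × 0.83 = 1.365.
-7.84 − 1.365 = -9.205; -7.84 + 1.365 = -6.475.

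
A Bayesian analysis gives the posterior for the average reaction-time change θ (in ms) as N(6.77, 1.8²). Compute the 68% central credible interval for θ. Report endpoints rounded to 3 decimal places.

The posterior is symmetric, so the 68% equal-tailed interval is θ = 6.77 ± z·1.8 with z = 0.994.
Half-width: 0.994 × 1.8 = 1.790.
6.77 − 1.790 = 4.980; 6.77 + 1.790 = 8.560.

[4.980, 8.560]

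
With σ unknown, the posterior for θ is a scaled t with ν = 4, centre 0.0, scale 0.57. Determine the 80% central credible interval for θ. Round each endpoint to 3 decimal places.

[-0.874, 0.874]

The t_4 distribution is symmetric; the 80% interval is 0.0 ± t·0.57 with t_{0.9,4} = 1.533.
Half-width: 1.533 × 0.57 = 0.874.
0.0 − 0.874 = -0.874; 0.0 + 0.874 = 0.874.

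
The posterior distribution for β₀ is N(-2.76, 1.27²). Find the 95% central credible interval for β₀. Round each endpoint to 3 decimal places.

The posterior is symmetric, so the 95% equal-tailed interval is β₀ = -2.76 ± z·1.27 with z = 1.960.
Half-width: 1.960 × 1.27 = 2.489.
-2.76 − 2.489 = -5.249; -2.76 + 2.489 = -0.271.

[-5.249, -0.271]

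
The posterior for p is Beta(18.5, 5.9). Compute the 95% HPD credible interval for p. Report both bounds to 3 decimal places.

The posterior is unimodal and skewed, so the HPD interval has equal density at both endpoints and is the shortest 95% interval.
Solving f(0.591) = f(0.914) with F(0.914) − F(0.591) = 0.95 gives [0.591, 0.914].
For comparison, the equal-tailed interval is [0.574, 0.902]; the HPD is narrower and shifted toward the mode.

[0.591, 0.914]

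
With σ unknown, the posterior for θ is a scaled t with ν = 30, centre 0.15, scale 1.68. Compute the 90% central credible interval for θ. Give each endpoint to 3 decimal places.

The t_30 distribution is symmetric; the 90% interval is 0.15 ± t·1.68 with t_{0.95,30} = 1.697.
Half-width: 1.697 × 1.68 = 2.851.
0.15 − 2.851 = -2.701; 0.15 + 2.851 = 3.001.

[-2.701, 3.001]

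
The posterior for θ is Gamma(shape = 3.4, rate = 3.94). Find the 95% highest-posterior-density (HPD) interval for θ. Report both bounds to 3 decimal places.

[0.115, 1.784]

The posterior is unimodal and skewed, so the HPD interval has equal density at both endpoints and is the shortest 95% interval.
Solving f(0.115) = f(1.784) with F(1.784) − F(0.115) = 0.95 gives [0.115, 1.784].
For comparison, the equal-tailed interval is [0.203, 1.993]; the HPD is narrower and shifted toward the mode.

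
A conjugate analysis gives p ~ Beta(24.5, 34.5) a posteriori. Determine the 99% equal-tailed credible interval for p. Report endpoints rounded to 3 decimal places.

[0.259, 0.582]

Posterior: Beta(24.5, 34.5).
Equal-tailed 99% interval: the 0.005 and 0.995 quantiles of Beta(24.5, 34.5).
Posterior mean ≈ 0.415, SD ≈ 0.064; a Normal approximation gives roughly [0.251, 0.579].
Exact: F⁻¹(0.005) = 0.259; F⁻¹(0.995) = 0.582.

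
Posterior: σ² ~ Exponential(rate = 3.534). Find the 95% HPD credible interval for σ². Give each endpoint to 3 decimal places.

[0.000, 0.848]

The exponential density is strictly decreasing on [0, ∞), so the HPD interval is anchored at 0: [0, q] with P(σ² ≤ q) = 0.95.
q = −ln(1 − 0.95) / 3.534 = 2.9957 / 3.534 = 0.848.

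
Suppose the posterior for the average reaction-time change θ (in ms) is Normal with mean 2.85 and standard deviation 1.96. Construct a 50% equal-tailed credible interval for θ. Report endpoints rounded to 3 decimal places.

[1.528, 4.172]

The posterior is symmetric, so the 50% equal-tailed interval is θ = 2.85 ± z·1.96 with z = 0.674.
Half-width: 0.674 × 1.96 = 1.322.
2.85 − 1.322 = 1.528; 2.85 + 1.322 = 4.172.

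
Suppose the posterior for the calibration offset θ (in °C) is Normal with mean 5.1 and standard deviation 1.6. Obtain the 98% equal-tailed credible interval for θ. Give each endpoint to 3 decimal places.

The posterior is symmetric, so the 98% equal-tailed interval is θ = 5.1 ± z·1.6 with z = 2.326.
Half-width: 2.326 × 1.6 = 3.722.
5.1 − 3.722 = 1.378; 5.1 + 3.722 = 8.822.

[1.378, 8.822]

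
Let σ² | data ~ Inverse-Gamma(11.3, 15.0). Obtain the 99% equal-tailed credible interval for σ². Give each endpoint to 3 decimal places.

[0.688, 3.329]

Inverse-Gamma(11.3, 15.0) quantiles: F⁻¹(0.005) and F⁻¹(0.995).
Equivalently, 1/σ² ~ Gamma(11.3, rate = 15.0); invert its 0.995 and 0.005 quantiles.
Posterior mean ≈ 1.456, SD ≈ 0.478; a Normal approximation gives roughly [0.226, 2.686].
Exact: lower = 0.688; upper = 3.329.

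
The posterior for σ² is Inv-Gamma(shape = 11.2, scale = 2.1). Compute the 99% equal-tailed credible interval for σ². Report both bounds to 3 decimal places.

Inverse-Gamma(11.2, 2.1) quantiles: F⁻¹(0.005) and F⁻¹(0.995).
Equivalently, 1/σ² ~ Gamma(11.2, rate = 2.1); invert its 0.995 and 0.005 quantiles.
Posterior mean ≈ 0.206, SD ≈ 0.068; a Normal approximation gives roughly [0.031, 0.381].
Exact: lower = 0.097; upper = 0.473.

[0.097, 0.473]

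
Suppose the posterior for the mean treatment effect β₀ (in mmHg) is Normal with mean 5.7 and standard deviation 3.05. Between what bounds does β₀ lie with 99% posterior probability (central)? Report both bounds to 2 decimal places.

The posterior is symmetric, so the 99% equal-tailed interval is β₀ = 5.7 ± z·3.05 with z = 2.576.
Half-width: 2.576 × 3.05 = 7.86.
5.7 − 7.86 = -2.16; 5.7 + 7.86 = 13.56.

[-2.16, 13.56]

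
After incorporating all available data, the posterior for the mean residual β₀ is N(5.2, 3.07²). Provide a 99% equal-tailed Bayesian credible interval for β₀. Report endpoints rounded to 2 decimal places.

[-2.71, 13.11]

The posterior is symmetric, so the 99% equal-tailed interval is β₀ = 5.2 ± z·3.07 with z = 2.576.
Half-width: 2.576 × 3.07 = 7.91.
5.2 − 7.91 = -2.71; 5.2 + 7.91 = 13.11.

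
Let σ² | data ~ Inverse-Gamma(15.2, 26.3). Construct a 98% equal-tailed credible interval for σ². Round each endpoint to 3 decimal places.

[1.023, 3.453]

Inverse-Gamma(15.2, 26.3) quantiles: F⁻¹(0.01) and F⁻¹(0.99).
Equivalently, 1/σ² ~ Gamma(15.2, rate = 26.3); invert its 0.99 and 0.01 quantiles.
Posterior mean ≈ 1.852, SD ≈ 0.510; a Normal approximation gives roughly [0.666, 3.038].
Exact: lower = 1.023; upper = 3.453.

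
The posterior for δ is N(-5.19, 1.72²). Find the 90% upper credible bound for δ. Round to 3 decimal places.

Need U with P(δ ≤ U) = 0.90: U = -5.19 + z_{0.1}·1.72.
z = 1.282; U = -5.19 + 1.282 × 1.72 = -2.986.

-2.986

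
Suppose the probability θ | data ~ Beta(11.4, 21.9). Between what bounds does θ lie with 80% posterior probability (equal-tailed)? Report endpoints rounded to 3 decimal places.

Posterior: Beta(11.4, 21.9).
Equal-tailed 80% interval: the 0.1 and 0.9 quantiles of Beta(11.4, 21.9).
Posterior mean ≈ 0.342, SD ≈ 0.081; a Normal approximation gives roughly [0.239, 0.446].
Exact: F⁻¹(0.1) = 0.240; F⁻¹(0.9) = 0.449.

[0.240, 0.449]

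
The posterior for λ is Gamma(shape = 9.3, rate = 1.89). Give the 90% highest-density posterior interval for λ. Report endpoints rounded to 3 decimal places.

The posterior is unimodal and skewed, so the HPD interval has equal density at both endpoints and is the shortest 90% interval.
Solving f(2.321) = f(7.432) with F(7.432) − F(2.321) = 0.90 gives [2.321, 7.432].
For comparison, the equal-tailed interval is [2.599, 7.840]; the HPD is narrower and shifted toward the mode.

[2.321, 7.432]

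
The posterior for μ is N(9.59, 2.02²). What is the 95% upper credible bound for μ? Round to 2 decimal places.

Need U with P(μ ≤ U) = 0.95: U = 9.59 + z_{0.05}·2.02.
z = 1.645; U = 9.59 + 1.645 × 2.02 = 12.91.

12.91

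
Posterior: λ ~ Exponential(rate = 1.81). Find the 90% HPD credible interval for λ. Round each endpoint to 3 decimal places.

The exponential density is strictly decreasing on [0, ∞), so the HPD interval is anchored at 0: [0, q] with P(λ ≤ q) = 0.90.
q = −ln(1 − 0.90) / 1.81 = 2.3026 / 1.81 = 1.272.

[0.000, 1.272]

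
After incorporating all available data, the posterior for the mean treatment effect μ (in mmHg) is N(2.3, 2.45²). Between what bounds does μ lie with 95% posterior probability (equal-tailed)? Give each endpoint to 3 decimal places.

The posterior is symmetric, so the 95% equal-tailed interval is μ = 2.3 ± z·2.45 with z = 1.960.
Half-width: 1.960 × 2.45 = 4.802.
2.3 − 4.802 = -2.502; 2.3 + 4.802 = 7.102.

[-2.502, 7.102]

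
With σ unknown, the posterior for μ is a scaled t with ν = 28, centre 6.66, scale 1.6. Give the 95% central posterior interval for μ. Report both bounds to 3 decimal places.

The t_28 distribution is symmetric; the 95% interval is 6.66 ± t·1.6 with t_{0.975,28} = 2.048.
Half-width: 2.048 × 1.6 = 3.277.
6.66 − 3.277 = 3.383; 6.66 + 3.277 = 9.937.

[3.383, 9.937]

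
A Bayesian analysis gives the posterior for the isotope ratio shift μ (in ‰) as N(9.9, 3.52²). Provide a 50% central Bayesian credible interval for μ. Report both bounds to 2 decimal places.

[7.53, 12.27]

The posterior is symmetric, so the 50% equal-tailed interval is μ = 9.9 ± z·3.52 with z = 0.674.
Half-width: 0.674 × 3.52 = 2.37.
9.9 − 2.37 = 7.53; 9.9 + 2.37 = 12.27.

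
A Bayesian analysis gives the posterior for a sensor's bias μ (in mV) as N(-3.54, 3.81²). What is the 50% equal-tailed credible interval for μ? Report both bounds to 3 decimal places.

The posterior is symmetric, so the 50% equal-tailed interval is μ = -3.54 ± z·3.81 with z = 0.674.
Half-width: 0.674 × 3.81 = 2.570.
-3.54 − 2.570 = -6.110; -3.54 + 2.570 = -0.970.

[-6.110, -0.970]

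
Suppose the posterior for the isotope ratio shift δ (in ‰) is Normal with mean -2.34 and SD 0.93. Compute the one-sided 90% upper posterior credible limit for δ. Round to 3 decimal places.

-1.148

Need U with P(δ ≤ U) = 0.90: U = -2.34 + z_{0.1}·0.93.
z = 1.282; U = -2.34 + 1.282 × 0.93 = -1.148.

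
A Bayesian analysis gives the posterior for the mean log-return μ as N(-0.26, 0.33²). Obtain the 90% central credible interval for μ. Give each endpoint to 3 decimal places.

The posterior is symmetric, so the 90% equal-tailed interval is μ = -0.26 ± z·0.33 with z = 1.645.
Half-width: 1.645 × 0.33 = 0.543.
-0.26 − 0.543 = -0.803; -0.26 + 0.543 = 0.283.

[-0.803, 0.283]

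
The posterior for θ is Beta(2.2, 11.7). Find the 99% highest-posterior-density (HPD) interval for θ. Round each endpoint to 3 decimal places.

The posterior is unimodal and skewed, so the HPD interval has equal density at both endpoints and is the shortest 99% interval.
Solving f(0.003) = f(0.437) with F(0.437) − F(0.003) = 0.99 gives [0.003, 0.437].
For comparison, the equal-tailed interval is [0.011, 0.471]; the HPD is narrower and shifted toward the mode.

[0.003, 0.437]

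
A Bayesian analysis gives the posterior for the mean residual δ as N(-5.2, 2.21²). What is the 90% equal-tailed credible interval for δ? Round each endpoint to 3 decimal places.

[-8.835, -1.565]

The posterior is symmetric, so the 90% equal-tailed interval is δ = -5.2 ± z·2.21 with z = 1.645.
Half-width: 1.645 × 2.21 = 3.635.
-5.2 − 3.635 = -8.835; -5.2 + 3.635 = -1.565.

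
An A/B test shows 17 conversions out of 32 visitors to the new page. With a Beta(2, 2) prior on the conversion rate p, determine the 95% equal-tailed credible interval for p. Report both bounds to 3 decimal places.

Posterior: Beta(2+17, 2+15) = Beta(19, 17).
Equal-tailed 95% interval: the 0.025 and 0.975 quantiles of Beta(19, 17).
Posterior mean ≈ 0.528, SD ≈ 0.082; a Normal approximation gives roughly [0.367, 0.689].
Exact: F⁻¹(0.025) = 0.366; F⁻¹(0.975) = 0.686.

[0.366, 0.686]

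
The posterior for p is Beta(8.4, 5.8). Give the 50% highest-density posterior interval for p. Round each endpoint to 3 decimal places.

[0.516, 0.693]

The posterior is unimodal and skewed, so the HPD interval has equal density at both endpoints and is the shortest 50% interval.
Solving f(0.516) = f(0.693) with F(0.693) − F(0.516) = 0.50 gives [0.516, 0.693].
For comparison, the equal-tailed interval is [0.505, 0.682]; the HPD is narrower and shifted toward the mode.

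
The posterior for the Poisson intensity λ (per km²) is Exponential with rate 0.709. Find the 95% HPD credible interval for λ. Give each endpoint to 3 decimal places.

The exponential density is strictly decreasing on [0, ∞), so the HPD interval is anchored at 0: [0, q] with P(λ ≤ q) = 0.95.
q = −ln(1 − 0.95) / 0.709 = 2.9957 / 0.709 = 4.225.

[0.000, 4.225]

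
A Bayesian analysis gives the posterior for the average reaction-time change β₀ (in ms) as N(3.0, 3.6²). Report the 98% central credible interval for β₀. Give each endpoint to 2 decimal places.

The posterior is symmetric, so the 98% equal-tailed interval is β₀ = 3.0 ± z·3.6 with z = 2.326.
Half-width: 2.326 × 3.6 = 8.37.
3.0 − 8.37 = -5.37; 3.0 + 8.37 = 11.37.

[-5.37, 11.37]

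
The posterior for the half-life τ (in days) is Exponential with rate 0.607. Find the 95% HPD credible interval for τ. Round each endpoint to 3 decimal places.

The exponential density is strictly decreasing on [0, ∞), so the HPD interval is anchored at 0: [0, q] with P(τ ≤ q) = 0.95.
q = −ln(1 − 0.95) / 0.607 = 2.9957 / 0.607 = 4.935.

[0.000, 4.935]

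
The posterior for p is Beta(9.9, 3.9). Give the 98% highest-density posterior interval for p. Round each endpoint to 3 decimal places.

The posterior is unimodal and skewed, so the HPD interval has equal density at both endpoints and is the shortest 98% interval.
Solving f(0.437) = f(0.948) with F(0.948) − F(0.437) = 0.98 gives [0.437, 0.948].
For comparison, the equal-tailed interval is [0.413, 0.933]; the HPD is narrower and shifted toward the mode.

[0.437, 0.948]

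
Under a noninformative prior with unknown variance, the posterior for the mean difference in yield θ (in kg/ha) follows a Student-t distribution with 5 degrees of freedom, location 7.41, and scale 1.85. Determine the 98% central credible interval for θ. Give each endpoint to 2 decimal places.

The t_5 distribution is symmetric; the 98% interval is 7.41 ± t·1.85 with t_{0.99,5} = 3.365.
Half-width: 3.365 × 1.85 = 6.23.
7.41 − 6.23 = 1.18; 7.41 + 6.23 = 13.64.

[1.18, 13.64]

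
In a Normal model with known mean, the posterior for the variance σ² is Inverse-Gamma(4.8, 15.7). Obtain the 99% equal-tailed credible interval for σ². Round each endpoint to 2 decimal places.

[1.28, 15.83]

Inverse-Gamma(4.8, 15.7) quantiles: F⁻¹(0.005) and F⁻¹(0.995).
Equivalently, 1/σ² ~ Gamma(4.8, rate = 15.7); invert its 0.995 and 0.005 quantiles.
Posterior mean ≈ 4.13, SD ≈ 2.47; a Normal approximation gives roughly [-2.23, 10.49].
Exact: lower = 1.28; upper = 15.83.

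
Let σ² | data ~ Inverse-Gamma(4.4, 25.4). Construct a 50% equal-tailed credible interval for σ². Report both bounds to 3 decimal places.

Inverse-Gamma(4.4, 25.4) quantiles: F⁻¹(0.25) and F⁻¹(0.75).
Equivalently, 1/σ² ~ Gamma(4.4, rate = 25.4); invert its 0.75 and 0.25 quantiles.
Posterior mean ≈ 7.471, SD ≈ 4.822; a Normal approximation gives roughly [4.218, 10.723].
Exact: lower = 4.554; upper = 8.862.

[4.554, 8.862]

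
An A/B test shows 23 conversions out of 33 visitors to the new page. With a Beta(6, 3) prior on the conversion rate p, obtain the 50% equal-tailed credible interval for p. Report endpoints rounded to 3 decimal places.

Posterior: Beta(6+23, 3+10) = Beta(29, 13).
Equal-tailed 50% interval: the 0.25 and 0.75 quantiles of Beta(29, 13).
Posterior mean ≈ 0.690, SD ≈ 0.070; a Normal approximation gives roughly [0.643, 0.738].
Exact: F⁻¹(0.25) = 0.644; F⁻¹(0.75) = 0.740.

[0.644, 0.740]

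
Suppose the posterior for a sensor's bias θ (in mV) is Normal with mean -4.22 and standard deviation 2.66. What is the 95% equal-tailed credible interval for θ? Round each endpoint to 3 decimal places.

[-9.434, 0.994]

The posterior is symmetric, so the 95% equal-tailed interval is θ = -4.22 ± z·2.66 with z = 1.960.
Half-width: 1.960 × 2.66 = 5.214.
-4.22 − 5.214 = -9.434; -4.22 + 5.214 = 0.994.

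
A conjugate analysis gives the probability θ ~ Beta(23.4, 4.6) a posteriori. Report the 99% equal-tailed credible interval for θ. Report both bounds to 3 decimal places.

[0.621, 0.965]

Posterior: Beta(23.4, 4.6).
Equal-tailed 99% interval: the 0.005 and 0.995 quantiles of Beta(23.4, 4.6).
Posterior mean ≈ 0.836, SD ≈ 0.069; a Normal approximation gives roughly [0.658, 1.013].
Exact: F⁻¹(0.005) = 0.621; F⁻¹(0.995) = 0.965.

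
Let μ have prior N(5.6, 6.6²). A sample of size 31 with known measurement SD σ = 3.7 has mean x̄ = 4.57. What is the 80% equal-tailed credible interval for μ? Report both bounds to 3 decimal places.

Posterior precision = 1/6.6² + 31/3.7² = 0.0230 + 2.2644 = 2.2874, so posterior SD = 0.6612.
Posterior mean = (5.6/6.6² + 31·4.57/3.7²) / 2.2874 = 4.5803.
Interval: 4.5803 ± 1.282 × 0.6612 → [3.733, 5.428].

[3.733, 5.428]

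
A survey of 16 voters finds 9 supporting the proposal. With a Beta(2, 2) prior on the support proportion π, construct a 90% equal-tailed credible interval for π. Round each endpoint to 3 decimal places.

[0.368, 0.726]

Posterior: Beta(2+9, 2+7) = Beta(11, 9).
Equal-tailed 90% interval: the 0.05 and 0.95 quantiles of Beta(11, 9).
Posterior mean ≈ 0.550, SD ≈ 0.109; a Normal approximation gives roughly [0.371, 0.729].
Exact: F⁻¹(0.05) = 0.368; F⁻¹(0.95) = 0.726.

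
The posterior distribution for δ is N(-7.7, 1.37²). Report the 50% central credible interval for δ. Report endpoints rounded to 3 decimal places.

[-8.624, -6.776]

The posterior is symmetric, so the 50% equal-tailed interval is δ = -7.7 ± z·1.37 with z = 0.674.
Half-width: 0.674 × 1.37 = 0.924.
-7.7 − 0.924 = -8.624; -7.7 + 0.924 = -6.776.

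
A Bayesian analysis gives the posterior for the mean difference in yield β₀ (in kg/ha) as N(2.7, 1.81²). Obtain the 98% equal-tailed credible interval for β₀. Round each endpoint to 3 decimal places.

The posterior is symmetric, so the 98% equal-tailed interval is β₀ = 2.7 ± z·1.81 with z = 2.326.
Half-width: 2.326 × 1.81 = 4.211.
2.7 − 4.211 = -1.511; 2.7 + 4.211 = 6.911.

[-1.511, 6.911]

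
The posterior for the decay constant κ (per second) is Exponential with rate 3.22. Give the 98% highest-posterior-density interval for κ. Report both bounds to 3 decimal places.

[0.000, 1.215]

The exponential density is strictly decreasing on [0, ∞), so the HPD interval is anchored at 0: [0, q] with P(κ ≤ q) = 0.98.
q = −ln(1 − 0.98) / 3.22 = 3.9120 / 3.22 = 1.215.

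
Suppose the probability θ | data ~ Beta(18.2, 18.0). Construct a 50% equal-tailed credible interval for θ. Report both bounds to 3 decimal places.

[0.447, 0.559]

Posterior: Beta(18.2, 18.0).
Equal-tailed 50% interval: the 0.25 and 0.75 quantiles of Beta(18.2, 18.0).
Posterior mean ≈ 0.503, SD ≈ 0.082; a Normal approximation gives roughly [0.447, 0.558].
Exact: F⁻¹(0.25) = 0.447; F⁻¹(0.75) = 0.559.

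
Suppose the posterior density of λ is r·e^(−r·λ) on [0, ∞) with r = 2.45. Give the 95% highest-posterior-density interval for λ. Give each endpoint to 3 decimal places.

The exponential density is strictly decreasing on [0, ∞), so the HPD interval is anchored at 0: [0, q] with P(λ ≤ q) = 0.95.
q = −ln(1 − 0.95) / 2.45 = 2.9957 / 2.45 = 1.223.

[0.000, 1.223]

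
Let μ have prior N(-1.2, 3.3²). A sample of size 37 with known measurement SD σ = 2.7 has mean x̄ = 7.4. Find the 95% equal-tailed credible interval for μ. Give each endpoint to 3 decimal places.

[6.385, 8.109]

Posterior precision = 1/3.3² + 37/2.7² = 0.0918 + 5.0754 = 5.1673, so posterior SD = 0.4399.
Posterior mean = (-1.2/3.3² + 37·7.4/2.7²) / 5.1673 = 7.2472.
Interval: 7.2472 ± 1.960 × 0.4399 → [6.385, 8.109].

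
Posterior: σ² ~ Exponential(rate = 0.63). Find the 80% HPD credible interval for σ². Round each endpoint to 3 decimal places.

The exponential density is strictly decreasing on [0, ∞), so the HPD interval is anchored at 0: [0, q] with P(σ² ≤ q) = 0.80.
q = −ln(1 − 0.80) / 0.63 = 1.6094 / 0.63 = 2.555.

[0.000, 2.555]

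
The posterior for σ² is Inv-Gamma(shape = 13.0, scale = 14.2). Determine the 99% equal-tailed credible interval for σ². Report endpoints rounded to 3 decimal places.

[0.588, 2.545]

Inverse-Gamma(13.0, 14.2) quantiles: F⁻¹(0.005) and F⁻¹(0.995).
Equivalently, 1/σ² ~ Gamma(13.0, rate = 14.2); invert its 0.995 and 0.005 quantiles.
Posterior mean ≈ 1.183, SD ≈ 0.357; a Normal approximation gives roughly [0.264, 2.102].
Exact: lower = 0.588; upper = 2.545.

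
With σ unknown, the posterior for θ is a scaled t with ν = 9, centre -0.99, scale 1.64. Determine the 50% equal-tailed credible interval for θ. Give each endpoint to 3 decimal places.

The t_9 distribution is symmetric; the 50% interval is -0.99 ± t·1.64 with t_{0.75,9} = 0.703.
Half-width: 0.703 × 1.64 = 1.152.
-0.99 − 1.152 = -2.142; -0.99 + 1.152 = 0.162.

[-2.142, 0.162]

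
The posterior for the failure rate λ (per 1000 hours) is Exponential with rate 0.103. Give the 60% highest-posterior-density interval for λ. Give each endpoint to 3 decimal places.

The exponential density is strictly decreasing on [0, ∞), so the HPD interval is anchored at 0: [0, q] with P(λ ≤ q) = 0.60.
q = −ln(1 − 0.60) / 0.103 = 0.9163 / 0.103 = 8.896.

[0.000, 8.896]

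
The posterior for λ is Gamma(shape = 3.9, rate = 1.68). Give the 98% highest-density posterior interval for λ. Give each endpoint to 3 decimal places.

The posterior is unimodal and skewed, so the HPD interval has equal density at both endpoints and is the shortest 98% interval.
Solving f(0.279) = f(5.392) with F(5.392) − F(0.279) = 0.98 gives [0.279, 5.392].
For comparison, the equal-tailed interval is [0.465, 5.884]; the HPD is narrower and shifted toward the mode.

[0.279, 5.392]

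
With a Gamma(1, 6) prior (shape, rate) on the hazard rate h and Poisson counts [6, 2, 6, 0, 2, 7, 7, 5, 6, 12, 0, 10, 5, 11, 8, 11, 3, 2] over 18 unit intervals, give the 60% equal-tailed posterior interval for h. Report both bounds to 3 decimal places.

[3.972, 4.686]

Posterior: Gamma(1+103, 6+18) = Gamma(104, 24) (shape, rate).
Equal-tailed 60% interval: Gamma(104, 24) quantiles at 0.2 and 0.8.
Posterior mean ≈ 4.333, SD ≈ 0.425; a Normal approximation gives roughly [3.976, 4.691].
Exact: lower = 3.972; upper = 4.686.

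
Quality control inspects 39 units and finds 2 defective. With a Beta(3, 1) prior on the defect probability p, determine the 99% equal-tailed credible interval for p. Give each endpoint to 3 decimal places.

[0.027, 0.271]

Posterior: Beta(3+2, 1+37) = Beta(5, 38).
Equal-tailed 99% interval: the 0.005 and 0.995 quantiles of Beta(5, 38).
Posterior mean ≈ 0.116, SD ≈ 0.048; a Normal approximation gives roughly [-0.008, 0.241].
Exact: F⁻¹(0.005) = 0.027; F⁻¹(0.995) = 0.271.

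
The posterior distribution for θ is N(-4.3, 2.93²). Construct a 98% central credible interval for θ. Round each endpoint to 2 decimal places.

[-11.12, 2.52]

The posterior is symmetric, so the 98% equal-tailed interval is θ = -4.3 ± z·2.93 with z = 2.326.
Half-width: 2.326 × 2.93 = 6.82.
-4.3 − 6.82 = -11.12; -4.3 + 6.82 = 2.52.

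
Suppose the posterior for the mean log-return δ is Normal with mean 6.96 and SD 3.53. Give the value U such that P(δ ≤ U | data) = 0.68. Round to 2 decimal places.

8.61

Need U with P(δ ≤ U) = 0.68: U = 6.96 + z_{0.32}·3.53.
z = 0.468; U = 6.96 + 0.468 × 3.53 = 8.61.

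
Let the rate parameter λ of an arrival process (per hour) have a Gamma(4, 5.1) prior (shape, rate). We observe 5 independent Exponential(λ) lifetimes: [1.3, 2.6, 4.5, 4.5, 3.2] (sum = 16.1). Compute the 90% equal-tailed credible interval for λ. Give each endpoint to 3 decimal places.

[0.221, 0.681]

Posterior: Gamma(4+5, 5.1+16.1) = Gamma(9, 21.2) (shape, rate).
Equal-tailed 90% interval: Gamma(9, 21.2) quantiles at 0.05 and 0.95.
Posterior mean ≈ 0.425, SD ≈ 0.142; a Normal approximation gives roughly [0.192, 0.657].
Exact: lower = 0.221; upper = 0.681.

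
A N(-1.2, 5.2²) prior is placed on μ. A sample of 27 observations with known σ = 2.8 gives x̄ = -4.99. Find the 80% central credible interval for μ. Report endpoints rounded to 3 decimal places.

Posterior precision = 1/5.2² + 27/2.8² = 0.0370 + 3.4439 = 3.4809, so posterior SD = 0.5360.
Posterior mean = (-1.2/5.2² + 27·-4.99/2.8²) / 3.4809 = -4.9497.
Interval: -4.9497 ± 1.282 × 0.5360 → [-5.637, -4.263].

[-5.637, -4.263]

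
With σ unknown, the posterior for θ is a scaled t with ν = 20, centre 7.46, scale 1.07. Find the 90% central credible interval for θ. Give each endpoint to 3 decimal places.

[5.615, 9.305]

The t_20 distribution is symmetric; the 90% interval is 7.46 ± t·1.07 with t_{0.95,20} = 1.725.
Half-width: 1.725 × 1.07 = 1.845.
7.46 − 1.845 = 5.615; 7.46 + 1.845 = 9.305.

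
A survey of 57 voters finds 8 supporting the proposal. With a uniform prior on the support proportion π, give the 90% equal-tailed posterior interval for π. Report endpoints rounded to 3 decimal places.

Posterior: Beta(1+8, 1+49) = Beta(9, 50).
Equal-tailed 90% interval: the 0.05 and 0.95 quantiles of Beta(9, 50).
Posterior mean ≈ 0.153, SD ≈ 0.046; a Normal approximation gives roughly [0.076, 0.229].
Exact: F⁻¹(0.05) = 0.083; F⁻¹(0.95) = 0.235.

[0.083, 0.235]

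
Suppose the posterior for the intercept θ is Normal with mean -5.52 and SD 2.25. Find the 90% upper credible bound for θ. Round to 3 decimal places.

-2.637

Need U with P(θ ≤ U) = 0.90: U = -5.52 + z_{0.1}·2.25.
z = 1.282; U = -5.52 + 1.282 × 2.25 = -2.637.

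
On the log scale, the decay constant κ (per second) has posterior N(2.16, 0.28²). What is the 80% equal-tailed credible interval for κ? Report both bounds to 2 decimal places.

[6.06, 12.41]

On the log scale the 80% interval is 2.16 ± 1.282 × 0.28 = [1.8012, 2.5188].
Exponentiate: [e^1.8012, e^2.5188] = [6.06, 12.41].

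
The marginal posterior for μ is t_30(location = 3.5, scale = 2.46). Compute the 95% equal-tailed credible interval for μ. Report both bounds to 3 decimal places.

[-1.524, 8.524]

The t_30 distribution is symmetric; the 95% interval is 3.5 ± t·2.46 with t_{0.975,30} = 2.042.
Half-width: 2.042 × 2.46 = 5.024.
3.5 − 5.024 = -1.524; 3.5 + 5.024 = 8.524.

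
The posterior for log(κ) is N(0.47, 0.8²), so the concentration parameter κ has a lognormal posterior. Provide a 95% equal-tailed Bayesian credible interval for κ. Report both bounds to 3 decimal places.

[0.334, 7.675]

On the log scale the 95% interval is 0.47 ± 1.960 × 0.8 = [-1.0980, 2.0380].
Exponentiate: [e^-1.0980, e^2.0380] = [0.334, 7.675].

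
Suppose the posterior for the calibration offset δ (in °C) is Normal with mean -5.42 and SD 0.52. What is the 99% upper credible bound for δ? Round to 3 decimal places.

Need U with P(δ ≤ U) = 0.99: U = -5.42 + z_{0.01}·0.52.
z = 2.326; U = -5.42 + 2.326 × 0.52 = -4.210.

-4.210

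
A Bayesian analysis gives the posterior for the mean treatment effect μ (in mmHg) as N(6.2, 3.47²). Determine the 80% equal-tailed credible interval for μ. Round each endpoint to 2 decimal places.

[1.75, 10.65]

The posterior is symmetric, so the 80% equal-tailed interval is μ = 6.2 ± z·3.47 with z = 1.282.
Half-width: 1.282 × 3.47 = 4.45.
6.2 − 4.45 = 1.75; 6.2 + 4.45 = 10.65.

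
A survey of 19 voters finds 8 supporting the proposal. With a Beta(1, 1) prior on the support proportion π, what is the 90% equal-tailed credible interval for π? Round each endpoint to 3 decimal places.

Posterior: Beta(1+8, 1+11) = Beta(9, 12).
Equal-tailed 90% interval: the 0.05 and 0.95 quantiles of Beta(9, 12).
Posterior mean ≈ 0.429, SD ≈ 0.106; a Normal approximation gives roughly [0.255, 0.602].
Exact: F⁻¹(0.05) = 0.259; F⁻¹(0.95) = 0.606.

[0.259, 0.606]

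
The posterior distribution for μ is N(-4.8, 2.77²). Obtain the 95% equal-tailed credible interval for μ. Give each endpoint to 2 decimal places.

[-10.23, 0.63]

The posterior is symmetric, so the 95% equal-tailed interval is μ = -4.8 ± z·2.77 with z = 1.960.
Half-width: 1.960 × 2.77 = 5.43.
-4.8 − 5.43 = -10.23; -4.8 + 5.43 = 0.63.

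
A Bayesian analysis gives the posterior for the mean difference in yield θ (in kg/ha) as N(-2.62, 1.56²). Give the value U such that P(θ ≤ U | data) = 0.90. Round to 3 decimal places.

Need U with P(θ ≤ U) = 0.90: U = -2.62 + z_{0.1}·1.56.
z = 1.282; U = -2.62 + 1.282 × 1.56 = -0.621.

-0.621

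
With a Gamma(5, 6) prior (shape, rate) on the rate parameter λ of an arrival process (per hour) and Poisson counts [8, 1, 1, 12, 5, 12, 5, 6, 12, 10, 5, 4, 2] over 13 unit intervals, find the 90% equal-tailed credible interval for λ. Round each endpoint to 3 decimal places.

[3.850, 5.472]

Posterior: Gamma(5+83, 6+13) = Gamma(88, 19) (shape, rate).
Equal-tailed 90% interval: Gamma(88, 19) quantiles at 0.05 and 0.95.
Posterior mean ≈ 4.632, SD ≈ 0.494; a Normal approximation gives roughly [3.819, 5.444].
Exact: lower = 3.850; upper = 5.472.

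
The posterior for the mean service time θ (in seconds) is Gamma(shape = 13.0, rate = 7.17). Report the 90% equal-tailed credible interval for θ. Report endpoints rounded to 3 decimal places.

[1.072, 2.712]

Posterior: Gamma(shape 13.0, rate 7.17).
Equal-tailed 90% interval: Gamma(13.0, 7.17) quantiles at 0.05 and 0.95.
Posterior mean ≈ 1.813, SD ≈ 0.503; a Normal approximation gives roughly [0.986, 2.640].
Exact: lower = 1.072; upper = 2.712.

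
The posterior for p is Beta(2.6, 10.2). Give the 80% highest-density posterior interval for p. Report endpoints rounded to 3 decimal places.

The posterior is unimodal and skewed, so the HPD interval has equal density at both endpoints and is the shortest 80% interval.
Solving f(0.049) = f(0.311) with F(0.311) − F(0.049) = 0.80 gives [0.049, 0.311].
For comparison, the equal-tailed interval is [0.076, 0.353]; the HPD is narrower and shifted toward the mode.

[0.049, 0.311]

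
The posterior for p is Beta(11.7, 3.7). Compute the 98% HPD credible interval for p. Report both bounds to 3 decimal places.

[0.503, 0.962]

The posterior is unimodal and skewed, so the HPD interval has equal density at both endpoints and is the shortest 98% interval.
Solving f(0.503) = f(0.962) with F(0.962) − F(0.503) = 0.98 gives [0.503, 0.962].
For comparison, the equal-tailed interval is [0.477, 0.948]; the HPD is narrower and shifted toward the mode.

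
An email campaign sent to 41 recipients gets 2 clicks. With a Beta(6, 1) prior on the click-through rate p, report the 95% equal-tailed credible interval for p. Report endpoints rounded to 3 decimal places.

Posterior: Beta(6+2, 1+39) = Beta(8, 40).
Equal-tailed 95% interval: the 0.025 and 0.975 quantiles of Beta(8, 40).
Posterior mean ≈ 0.167, SD ≈ 0.053; a Normal approximation gives roughly [0.062, 0.271].
Exact: F⁻¹(0.025) = 0.076; F⁻¹(0.975) = 0.283.

[0.076, 0.283]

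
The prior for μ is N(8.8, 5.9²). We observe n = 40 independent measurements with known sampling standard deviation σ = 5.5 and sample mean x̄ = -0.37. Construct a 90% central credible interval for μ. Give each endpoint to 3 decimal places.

[-1.590, 1.240]

Posterior precision = 1/5.9² + 40/5.5² = 0.0287 + 1.3223 = 1.3510, so posterior SD = 0.8603.
Posterior mean = (8.8/5.9² + 40·-0.37/5.5²) / 1.3510 = -0.1750.
Interval: -0.1750 ± 1.645 × 0.8603 → [-1.590, 1.240].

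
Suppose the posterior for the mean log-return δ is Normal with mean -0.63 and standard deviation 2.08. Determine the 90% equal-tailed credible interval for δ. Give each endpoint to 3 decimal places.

[-4.051, 2.791]

The posterior is symmetric, so the 90% equal-tailed interval is δ = -0.63 ± z·2.08 with z = 1.645.
Half-width: 1.645 × 2.08 = 3.421.
-0.63 − 3.421 = -4.051; -0.63 + 3.421 = 2.791.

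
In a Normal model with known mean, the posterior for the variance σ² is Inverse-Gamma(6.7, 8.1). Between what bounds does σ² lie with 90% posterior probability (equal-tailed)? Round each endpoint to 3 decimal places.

Inverse-Gamma(6.7, 8.1) quantiles: F⁻¹(0.05) and F⁻¹(0.95).
Equivalently, 1/σ² ~ Gamma(6.7, rate = 8.1); invert its 0.95 and 0.05 quantiles.
Posterior mean ≈ 1.421, SD ≈ 0.655; a Normal approximation gives roughly [0.343, 2.499].
Exact: lower = 0.708; upper = 2.629.

[0.708, 2.629]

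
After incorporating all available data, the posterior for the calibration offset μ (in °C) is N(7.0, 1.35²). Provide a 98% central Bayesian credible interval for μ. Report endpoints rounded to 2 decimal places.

The posterior is symmetric, so the 98% equal-tailed interval is μ = 7.0 ± z·1.35 with z = 2.326.
Half-width: 2.326 × 1.35 = 3.14.
7.0 − 3.14 = 3.86; 7.0 + 3.14 = 10.14.

[3.86, 10.14]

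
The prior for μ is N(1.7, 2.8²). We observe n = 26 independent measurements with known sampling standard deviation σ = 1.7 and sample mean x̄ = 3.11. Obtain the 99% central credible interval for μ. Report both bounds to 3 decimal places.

Posterior precision = 1/2.8² + 26/1.7² = 0.1276 + 8.9965 = 9.1241, so posterior SD = 0.3311.
Posterior mean = (1.7/2.8² + 26·3.11/1.7²) / 9.1241 = 3.0903.
Interval: 3.0903 ± 2.576 × 0.3311 → [2.238, 3.943].

[2.238, 3.943]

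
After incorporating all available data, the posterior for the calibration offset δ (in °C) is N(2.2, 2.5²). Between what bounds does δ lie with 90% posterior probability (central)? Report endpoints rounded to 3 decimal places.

The posterior is symmetric, so the 90% equal-tailed interval is δ = 2.2 ± z·2.5 with z = 1.645.
Half-width: 1.645 × 2.5 = 4.112.
2.2 − 4.112 = -1.912; 2.2 + 4.112 = 6.312.

[-1.912, 6.312]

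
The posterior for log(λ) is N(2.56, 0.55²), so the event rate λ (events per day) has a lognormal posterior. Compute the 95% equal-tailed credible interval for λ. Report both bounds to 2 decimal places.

[4.40, 38.01]

On the log scale the 95% interval is 2.56 ± 1.960 × 0.55 = [1.4820, 3.6380].
Exponentiate: [e^1.4820, e^3.6380] = [4.40, 38.01].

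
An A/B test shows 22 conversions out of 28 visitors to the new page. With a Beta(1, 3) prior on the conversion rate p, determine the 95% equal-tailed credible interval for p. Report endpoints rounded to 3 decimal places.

Posterior: Beta(1+22, 3+6) = Beta(23, 9).
Equal-tailed 95% interval: the 0.025 and 0.975 quantiles of Beta(23, 9).
Posterior mean ≈ 0.719, SD ≈ 0.078; a Normal approximation gives roughly [0.565, 0.872].
Exact: F⁻¹(0.025) = 0.554; F⁻¹(0.975) = 0.858.

[0.554, 0.858]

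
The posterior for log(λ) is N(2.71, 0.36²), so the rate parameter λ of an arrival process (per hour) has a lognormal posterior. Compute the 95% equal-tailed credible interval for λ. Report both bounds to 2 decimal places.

On the log scale the 95% interval is 2.71 ± 1.960 × 0.36 = [2.0044, 3.4156].
Exponentiate: [e^2.0044, e^3.4156] = [7.42, 30.43].

[7.42, 30.43]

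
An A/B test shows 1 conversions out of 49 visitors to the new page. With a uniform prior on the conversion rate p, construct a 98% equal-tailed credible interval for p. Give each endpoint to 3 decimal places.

[0.003, 0.126]

Posterior: Beta(1+1, 1+48) = Beta(2, 49).
Equal-tailed 98% interval: the 0.01 and 0.99 quantiles of Beta(2, 49).
Posterior mean ≈ 0.039, SD ≈ 0.027; a Normal approximation gives roughly [-0.023, 0.102].
Exact: F⁻¹(0.01) = 0.003; F⁻¹(0.99) = 0.126.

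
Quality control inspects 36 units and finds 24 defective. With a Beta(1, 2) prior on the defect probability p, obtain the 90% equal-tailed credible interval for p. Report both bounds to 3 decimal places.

[0.512, 0.762]

Posterior: Beta(1+24, 2+12) = Beta(25, 14).
Equal-tailed 90% interval: the 0.05 and 0.95 quantiles of Beta(25, 14).
Posterior mean ≈ 0.641, SD ≈ 0.076; a Normal approximation gives roughly [0.516, 0.766].
Exact: F⁻¹(0.05) = 0.512; F⁻¹(0.95) = 0.762.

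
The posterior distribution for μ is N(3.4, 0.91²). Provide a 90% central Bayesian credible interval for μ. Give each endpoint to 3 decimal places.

[1.903, 4.897]

The posterior is symmetric, so the 90% equal-tailed interval is μ = 3.4 ± z·0.91 with z = 1.645.
Half-width: 1.645 × 0.91 = 1.497.
3.4 − 1.497 = 1.903; 3.4 + 1.497 = 4.897.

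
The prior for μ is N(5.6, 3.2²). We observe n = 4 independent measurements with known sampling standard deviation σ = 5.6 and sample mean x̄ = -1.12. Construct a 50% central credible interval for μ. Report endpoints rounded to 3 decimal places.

Posterior precision = 1/3.2² + 4/5.6² = 0.0977 + 0.1276 = 0.2252, so posterior SD = 2.1072.
Posterior mean = (5.6/3.2² + 4·-1.12/5.6²) / 0.2252 = 1.7940.
Interval: 1.7940 ± 0.674 × 2.1072 → [0.373, 3.215].

[0.373, 3.215]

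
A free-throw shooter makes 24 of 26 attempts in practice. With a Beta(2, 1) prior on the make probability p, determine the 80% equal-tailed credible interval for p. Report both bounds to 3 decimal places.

[0.821, 0.960]

Posterior: Beta(2+24, 1+2) = Beta(26, 3).
Equal-tailed 80% interval: the 0.1 and 0.9 quantiles of Beta(26, 3).
Posterior mean ≈ 0.897, SD ≈ 0.056; a Normal approximation gives roughly [0.825, 0.968].
Exact: F⁻¹(0.1) = 0.821; F⁻¹(0.9) = 0.960.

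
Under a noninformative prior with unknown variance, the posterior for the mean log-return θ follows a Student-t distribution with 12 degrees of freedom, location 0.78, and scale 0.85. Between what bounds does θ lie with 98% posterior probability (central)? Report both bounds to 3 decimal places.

The t_12 distribution is symmetric; the 98% interval is 0.78 ± t·0.85 with t_{0.99,12} = 2.681.
Half-width: 2.681 × 0.85 = 2.279.
0.78 − 2.279 = -1.499; 0.78 + 2.279 = 3.059.

[-1.499, 3.059]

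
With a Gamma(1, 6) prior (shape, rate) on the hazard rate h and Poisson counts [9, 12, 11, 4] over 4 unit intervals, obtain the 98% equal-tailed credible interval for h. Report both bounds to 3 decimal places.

Posterior: Gamma(1+36, 6+4) = Gamma(37, 10) (shape, rate).
Equal-tailed 98% interval: Gamma(37, 10) quantiles at 0.01 and 0.99.
Posterior mean ≈ 3.700, SD ≈ 0.608; a Normal approximation gives roughly [2.285, 5.115].
Exact: lower = 2.433; upper = 5.260.

[2.433, 5.260]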